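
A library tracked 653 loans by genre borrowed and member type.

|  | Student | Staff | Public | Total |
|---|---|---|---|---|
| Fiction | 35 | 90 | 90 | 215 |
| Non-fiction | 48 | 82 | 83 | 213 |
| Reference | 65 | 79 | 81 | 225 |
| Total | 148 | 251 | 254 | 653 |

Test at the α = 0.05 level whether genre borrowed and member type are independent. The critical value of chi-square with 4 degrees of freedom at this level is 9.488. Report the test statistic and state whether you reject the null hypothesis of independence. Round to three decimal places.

9.990; reject H₀

Grand total N = 653.
Expected counts (row total × column total / N):
  Fiction, Student: 215×148/653 = 48.7289
  Fiction, Staff: 215×251/653 = 82.6417
  Fiction, Public: 215×254/653 = 83.6294
  Non-fiction, Student: 213×148/653 = 48.2757
  Non-fiction, Staff: 213×251/653 = 81.8729
  Non-fiction, Public: 213×254/653 = 82.8515
  Reference, Student: 225×148/653 = 50.9954
  Reference, Staff: 225×251/653 = 86.4855
  Reference, Public: 225×254/653 = 87.5191
Contributions (O − E)²/E:
  (35 − 48.7289)²/48.7289 = 3.8680
  (90 − 82.6417)²/82.6417 = 0.6552
  (90 − 83.6294)²/83.6294 = 0.4853
  (48 − 48.2757)²/48.2757 = 0.0016
  (82 − 81.8729)²/81.8729 = 0.0002
  (83 − 82.8515)²/82.8515 = 0.0003
  (65 − 50.9954)²/50.9954 = 3.8460
  (79 − 86.4855)²/86.4855 = 0.6479
  (81 − 87.5191)²/87.5191 = 0.4856
χ² = 3.8680 + 0.6552 + 0.4853 + 0.0016 + 0.0002 + 0.0003 + 3.8460 + 0.6479 + 0.4856 = 9.990
df = (3−1)(3−1) = 4. Since 9.990 > 9.488, reject the null hypothesis of independence at α = 0.05.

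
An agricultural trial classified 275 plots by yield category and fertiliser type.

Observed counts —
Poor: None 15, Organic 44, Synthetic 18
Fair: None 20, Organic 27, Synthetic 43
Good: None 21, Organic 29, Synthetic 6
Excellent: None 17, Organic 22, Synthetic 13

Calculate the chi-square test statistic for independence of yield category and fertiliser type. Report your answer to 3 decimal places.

Row totals: 77, 90, 56, 52. Column totals: 73, 122, 80. Grand total N = 275.
Expected counts (row total × column total / N):
  Poor, None: 77×73/275 = 20.4400
  Poor, Organic: 77×122/275 = 34.1600
  Poor, Synthetic: 77×80/275 = 22.4000
  Fair, None: 90×73/275 = 23.8909
  Fair, Organic: 90×122/275 = 39.9273
  Fair, Synthetic: 90×80/275 = 26.1818
  Good, None: 56×73/275 = 14.8655
  Good, Organic: 56×122/275 = 24.8436
  Good, Synthetic: 56×80/275 = 16.2909
  Excellent, None: 52×73/275 = 13.8036
  Excellent, Organic: 52×122/275 = 23.0691
  Excellent, Synthetic: 52×80/275 = 15.1273
Contributions (O − E)²/E:
  (15 − 20.4400)²/20.4400 = 1.4478
  (44 − 34.1600)²/34.1600 = 2.8345
  (18 − 22.4000)²/22.4000 = 0.8643
  (20 − 23.8909)²/23.8909 = 0.6337
  (27 − 39.9273)²/39.9273 = 4.1855
  (43 − 26.1818)²/26.1818 = 10.8034
  (21 − 14.8655)²/14.8655 = 2.5315
  (29 − 24.8436)²/24.8436 = 0.6954
  (6 − 16.2909)²/16.2909 = 6.5007
  (17 − 13.8036)²/13.8036 = 0.7402
  (22 − 23.0691)²/23.0691 = 0.0495
  (13 − 15.1273)²/15.1273 = 0.2992
χ² = 1.4478 + 2.8345 + 0.8643 + 0.6337 + 4.1855 + 10.8034 + 2.5315 + 0.6954 + 6.5007 + 0.7402 + 0.0495 + 0.2992 = 31.586

31.586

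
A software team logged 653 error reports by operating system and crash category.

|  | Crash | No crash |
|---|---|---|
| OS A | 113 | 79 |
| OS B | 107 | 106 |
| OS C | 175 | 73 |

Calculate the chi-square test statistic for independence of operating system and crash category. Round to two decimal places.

Row totals: 192, 213, 248. Column totals: 395, 258. Grand total N = 653.
Expected counts (row total × column total / N):
  OS A, Crash: 192×395/653 = 116.141
  OS A, No crash: 192×258/653 = 75.859
  OS B, Crash: 213×395/653 = 128.844
  OS B, No crash: 213×258/653 = 84.156
  OS C, Crash: 248×395/653 = 150.015
  OS C, No crash: 248×258/653 = 97.985
Contributions (O − E)²/E:
  (113 − 116.141)²/116.141 = 0.0849
  (79 − 75.859)²/75.859 = 0.1301
  (107 − 128.844)²/128.844 = 3.7034
  (106 − 84.156)²/84.156 = 5.6700
  (175 − 150.015)²/150.015 = 4.1613
  (73 − 97.985)²/97.985 = 6.3709
χ² = 0.0849 + 0.1301 + 3.7034 + 5.6700 + 4.1613 + 6.3709 = 20.12

20.12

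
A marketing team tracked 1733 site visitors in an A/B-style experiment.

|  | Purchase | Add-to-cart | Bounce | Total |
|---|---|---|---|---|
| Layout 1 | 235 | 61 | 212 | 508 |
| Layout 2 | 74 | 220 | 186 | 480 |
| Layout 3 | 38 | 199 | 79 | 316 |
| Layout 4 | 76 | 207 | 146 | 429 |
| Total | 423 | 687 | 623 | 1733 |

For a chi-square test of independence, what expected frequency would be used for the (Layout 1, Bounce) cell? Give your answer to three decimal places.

Row total (Layout 1) = 508; column total (Bounce) = 623; grand total N = 1733.
Expected count = (row total × column total) / N = 508 × 623 / 1733 = 182.622.

182.622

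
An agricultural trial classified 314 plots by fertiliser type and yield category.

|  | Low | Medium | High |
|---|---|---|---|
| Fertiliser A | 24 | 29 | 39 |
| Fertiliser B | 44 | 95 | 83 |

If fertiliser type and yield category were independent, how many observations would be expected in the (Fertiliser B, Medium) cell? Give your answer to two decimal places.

87.67

Row total (Fertiliser B) = 222; column total (Medium) = 124; grand total N = 314.
Expected count = (row total × column total) / N = 222 × 124 / 314 = 87.67.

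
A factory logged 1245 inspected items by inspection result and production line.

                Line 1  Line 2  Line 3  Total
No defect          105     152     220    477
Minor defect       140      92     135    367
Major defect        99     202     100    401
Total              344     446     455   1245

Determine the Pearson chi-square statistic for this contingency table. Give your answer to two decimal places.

Grand total N = 1245.
Expected counts (row total × column total / N):
  No defect, Line 1: 477×344/1245 = 131.798
  No defect, Line 2: 477×446/1245 = 170.877
  No defect, Line 3: 477×455/1245 = 174.325
  Minor defect, Line 1: 367×344/1245 = 101.404
  Minor defect, Line 2: 367×446/1245 = 131.471
  Minor defect, Line 3: 367×455/1245 = 134.124
  Major defect, Line 1: 401×344/1245 = 110.798
  Major defect, Line 2: 401×446/1245 = 143.651
  Major defect, Line 3: 401×455/1245 = 146.550
Contributions (O − E)²/E:
  (105 − 131.798)²/131.798 = 5.4487
  (152 − 170.877)²/170.877 = 2.0854
  (220 − 174.325)²/174.325 = 11.9673
  (140 − 101.404)²/101.404 = 14.6903
  (92 − 131.471)²/131.471 = 11.8502
  (135 − 134.124)²/134.124 = 0.0057
  (99 − 110.798)²/110.798 = 1.2563
  (202 − 143.651)²/143.651 = 23.7005
  (100 − 146.550)²/146.550 = 14.7861
χ² = 5.4487 + 2.0854 + 11.9673 + 14.6903 + 11.8502 + 0.0057 + 1.2563 + 23.7005 + 14.7861 = 85.79

85.79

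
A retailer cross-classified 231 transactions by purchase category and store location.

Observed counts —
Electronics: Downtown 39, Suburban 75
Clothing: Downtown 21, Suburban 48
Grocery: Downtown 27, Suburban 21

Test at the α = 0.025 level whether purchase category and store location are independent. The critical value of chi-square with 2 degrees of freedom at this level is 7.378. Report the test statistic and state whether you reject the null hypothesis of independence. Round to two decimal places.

Row totals: 114, 69, 48. Column totals: 87, 144. Grand total N = 231.
Expected counts (row total × column total / N):
  Electronics, Downtown: 114×87/231 = 42.935
  Electronics, Suburban: 114×144/231 = 71.065
  Clothing, Downtown: 69×87/231 = 25.987
  Clothing, Suburban: 69×144/231 = 43.013
  Grocery, Downtown: 48×87/231 = 18.078
  Grocery, Suburban: 48×144/231 = 29.922
Contributions (O − E)²/E:
  (39 − 42.935)²/42.935 = 0.3606
  (75 − 71.065)²/71.065 = 0.2179
  (21 − 25.987)²/25.987 = 0.9570
  (48 − 43.013)²/43.013 = 0.5782
  (27 − 18.078)²/18.078 = 4.4033
  (21 − 29.922)²/29.922 = 2.6603
χ² = 0.3606 + 0.2179 + 0.9570 + 0.5782 + 4.4033 + 2.6603 = 9.18
df = (3−1)(2−1) = 2. Since 9.18 > 7.378, reject the null hypothesis of independence at α = 0.025.

9.18; reject H₀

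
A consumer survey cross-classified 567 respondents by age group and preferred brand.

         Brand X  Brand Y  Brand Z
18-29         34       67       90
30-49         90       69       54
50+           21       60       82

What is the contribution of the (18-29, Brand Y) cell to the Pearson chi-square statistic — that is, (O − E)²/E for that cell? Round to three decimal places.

0.014

Row total (18-29) = 191; column total (Brand Y) = 196; N = 567.
Expected count E = 191 × 196 / 567 = 66.0247.
Contribution = (O − E)²/E = (67 − 66.0247)² / 66.0247 = 0.014.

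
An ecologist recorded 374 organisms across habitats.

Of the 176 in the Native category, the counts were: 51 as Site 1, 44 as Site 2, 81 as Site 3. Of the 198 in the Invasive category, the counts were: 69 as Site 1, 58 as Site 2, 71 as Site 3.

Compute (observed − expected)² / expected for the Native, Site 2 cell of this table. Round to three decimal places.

0.333

Row total (Native) = 176; column total (Site 2) = 102; N = 374.
Expected count E = 176 × 102 / 374 = 48.0000.
Contribution = (O − E)²/E = (44 − 48.0000)² / 48.0000 = 0.333.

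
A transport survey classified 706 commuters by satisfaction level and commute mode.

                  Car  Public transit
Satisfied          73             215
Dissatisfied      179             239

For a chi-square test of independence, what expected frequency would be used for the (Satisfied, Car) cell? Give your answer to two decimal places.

Row total (Satisfied) = 288; column total (Car) = 252; grand total N = 706.
Expected count = (row total × column total) / N = 288 × 252 / 706 = 102.80.

102.80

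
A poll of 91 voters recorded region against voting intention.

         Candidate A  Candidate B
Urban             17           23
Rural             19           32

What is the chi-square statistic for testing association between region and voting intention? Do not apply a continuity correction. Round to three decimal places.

0.258

Row totals: 40, 51. Column totals: 36, 55. Grand total N = 91.
Expected counts (row total × column total / N):
  Urban, Candidate A: 40×36/91 = 15.8242
  Urban, Candidate B: 40×55/91 = 24.1758
  Rural, Candidate A: 51×36/91 = 20.1758
  Rural, Candidate B: 51×55/91 = 30.8242
Contributions (O − E)²/E:
  (17 − 15.8242)²/15.8242 = 0.0874
  (23 − 24.1758)²/24.1758 = 0.0572
  (19 − 20.1758)²/20.1758 = 0.0685
  (32 − 30.8242)²/30.8242 = 0.0449
χ² = 0.0874 + 0.0572 + 0.0685 + 0.0449 = 0.258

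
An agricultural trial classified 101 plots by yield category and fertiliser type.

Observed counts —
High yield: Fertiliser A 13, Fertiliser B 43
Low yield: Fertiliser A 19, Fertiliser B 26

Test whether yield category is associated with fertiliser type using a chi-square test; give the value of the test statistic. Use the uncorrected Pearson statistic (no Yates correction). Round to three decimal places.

4.165

Row totals: 56, 45. Column totals: 32, 69. Grand total N = 101.
Expected counts (row total × column total / N):
  High yield, Fertiliser A: 56×32/101 = 17.7426
  High yield, Fertiliser B: 56×69/101 = 38.2574
  Low yield, Fertiliser A: 45×32/101 = 14.2574
  Low yield, Fertiliser B: 45×69/101 = 30.7426
Contributions (O − E)²/E:
  (13 − 17.7426)²/17.7426 = 1.2677
  (43 − 38.2574)²/38.2574 = 0.5879
  (19 − 14.2574)²/14.2574 = 1.5776
  (26 − 30.7426)²/30.7426 = 0.7316
χ² = 1.2677 + 0.5879 + 1.5776 + 0.7316 = 4.165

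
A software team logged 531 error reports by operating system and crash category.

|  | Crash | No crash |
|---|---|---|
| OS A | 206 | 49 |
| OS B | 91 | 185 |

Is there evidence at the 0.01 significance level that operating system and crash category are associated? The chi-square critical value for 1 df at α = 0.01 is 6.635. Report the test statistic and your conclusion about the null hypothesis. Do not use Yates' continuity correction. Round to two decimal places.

Row totals: 255, 276. Column totals: 297, 234. Grand total N = 531.
Expected counts (row total × column total / N):
  OS A, Crash: 255×297/531 = 142.627
  OS A, No crash: 255×234/531 = 112.373
  OS B, Crash: 276×297/531 = 154.373
  OS B, No crash: 276×234/531 = 121.627
Contributions (O − E)²/E:
  (206 − 142.627)²/142.627 = 28.1583
  (49 − 112.373)²/112.373 = 35.7393
  (91 − 154.373)²/154.373 = 26.0158
  (185 − 121.627)²/121.627 = 33.0201
χ² = 28.1583 + 35.7393 + 26.0158 + 33.0201 = 122.93
df = (2−1)(2−1) = 1. Since 122.93 > 6.635, reject the null hypothesis of independence at α = 0.01.

122.93; reject H₀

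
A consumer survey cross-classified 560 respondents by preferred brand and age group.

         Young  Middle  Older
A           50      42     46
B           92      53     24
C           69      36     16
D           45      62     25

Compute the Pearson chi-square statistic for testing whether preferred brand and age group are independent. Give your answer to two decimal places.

38.82

Row totals: 138, 169, 121, 132. Column totals: 256, 193, 111. Grand total N = 560.
Expected counts (row total × column total / N):
  A, Young: 138×256/560 = 63.086
  A, Middle: 138×193/560 = 47.561
  A, Older: 138×111/560 = 27.354
  B, Young: 169×256/560 = 77.257
  B, Middle: 169×193/560 = 58.245
  B, Older: 169×111/560 = 33.498
  C, Young: 121×256/560 = 55.314
  C, Middle: 121×193/560 = 41.702
  C, Older: 121×111/560 = 23.984
  D, Young: 132×256/560 = 60.343
  D, Middle: 132×193/560 = 45.493
  D, Older: 132×111/560 = 26.164
Contributions (O − E)²/E:
  (50 − 63.086)²/63.086 = 2.7144
  (42 − 47.561)²/47.561 = 0.6502
  (46 − 27.354)²/27.354 = 12.7101
  (92 − 77.257)²/77.257 = 2.8134
  (53 − 58.245)²/58.245 = 0.4723
  (24 − 33.498)²/33.498 = 2.6931
  (69 − 55.314)²/55.314 = 3.3862
  (36 − 41.702)²/41.702 = 0.7796
  (16 − 23.984)²/23.984 = 2.6578
  (45 − 60.343)²/60.343 = 3.9012
  (62 − 45.493)²/45.493 = 5.9895
  (25 − 26.164)²/26.164 = 0.0518
χ² = 2.7144 + 0.6502 + 12.7101 + 2.8134 + 0.4723 + 2.6931 + 3.3862 + 0.7796 + 2.6578 + 3.9012 + 5.9895 + 0.0518 = 38.82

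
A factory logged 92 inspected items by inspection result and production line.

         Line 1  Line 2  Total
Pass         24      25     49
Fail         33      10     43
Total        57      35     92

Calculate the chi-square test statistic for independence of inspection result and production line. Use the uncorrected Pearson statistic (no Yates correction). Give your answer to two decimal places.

Grand total N = 92.
Expected counts (row total × column total / N):
  Pass, Line 1: 49×57/92 = 30.359
  Pass, Line 2: 49×35/92 = 18.641
  Fail, Line 1: 43×57/92 = 26.641
  Fail, Line 2: 43×35/92 = 16.359
Contributions (O − E)²/E:
  (24 − 30.359)²/30.359 = 1.3320
  (25 − 18.641)²/18.641 = 2.1692
  (33 − 26.641)²/26.641 = 1.5178
  (10 − 16.359)²/16.359 = 2.4718
χ² = 1.3320 + 2.1692 + 1.5178 + 2.4718 = 7.49

7.49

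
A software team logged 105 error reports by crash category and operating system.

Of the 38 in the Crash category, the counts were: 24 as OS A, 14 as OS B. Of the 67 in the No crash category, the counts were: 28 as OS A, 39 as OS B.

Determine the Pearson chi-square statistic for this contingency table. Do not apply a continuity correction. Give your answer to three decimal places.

4.428

Row totals: 38, 67. Column totals: 52, 53. Grand total N = 105.
Expected counts (row total × column total / N):
  Crash, OS A: 38×52/105 = 18.81905
  Crash, OS B: 38×53/105 = 19.18095
  No crash, OS A: 67×52/105 = 33.18095
  No crash, OS B: 67×53/105 = 33.81905
Contributions (O − E)²/E:
  (24 − 18.81905)²/18.81905 = 1.4263
  (14 − 19.18095)²/19.18095 = 1.3994
  (28 − 33.18095)²/33.18095 = 0.8090
  (39 − 33.81905)²/33.81905 = 0.7937
χ² = 1.4263 + 1.3994 + 0.8090 + 0.7937 = 4.428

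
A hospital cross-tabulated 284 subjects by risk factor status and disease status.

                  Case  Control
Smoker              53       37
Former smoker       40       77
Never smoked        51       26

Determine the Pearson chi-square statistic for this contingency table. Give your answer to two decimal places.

Row totals: 90, 117, 77. Column totals: 144, 140. Grand total N = 284.
Expected counts (row total × column total / N):
  Smoker, Case: 90×144/284 = 45.634
  Smoker, Control: 90×140/284 = 44.366
  Former smoker, Case: 117×144/284 = 59.324
  Former smoker, Control: 117×140/284 = 57.676
  Never smoked, Case: 77×144/284 = 39.042
  Never smoked, Control: 77×140/284 = 37.958
Contributions (O − E)²/E:
  (53 − 45.634)²/45.634 = 1.1890
  (37 − 44.366)²/44.366 = 1.2230
  (40 − 59.324)²/59.324 = 6.2945
  (77 − 57.676)²/57.676 = 6.4744
  (51 − 39.042)²/39.042 = 3.6626
  (26 − 37.958)²/37.958 = 3.7672
χ² = 1.1890 + 1.2230 + 6.2945 + 6.4744 + 3.6626 + 3.7672 = 22.61

22.61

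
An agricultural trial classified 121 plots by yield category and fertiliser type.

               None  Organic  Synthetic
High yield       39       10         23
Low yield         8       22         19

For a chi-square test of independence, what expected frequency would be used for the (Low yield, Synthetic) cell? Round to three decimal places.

Row total (Low yield) = 49; column total (Synthetic) = 42; grand total N = 121.
Expected count = (row total × column total) / N = 49 × 42 / 121 = 17.008.

17.008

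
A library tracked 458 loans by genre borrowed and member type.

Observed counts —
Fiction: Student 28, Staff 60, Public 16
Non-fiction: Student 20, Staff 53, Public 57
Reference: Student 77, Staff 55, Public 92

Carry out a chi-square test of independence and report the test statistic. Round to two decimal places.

49.06

Row totals: 104, 130, 224. Column totals: 125, 168, 165. Grand total N = 458.
Expected counts (row total × column total / N):
  Fiction, Student: 104×125/458 = 28.384
  Fiction, Staff: 104×168/458 = 38.148
  Fiction, Public: 104×165/458 = 37.467
  Non-fiction, Student: 130×125/458 = 35.480
  Non-fiction, Staff: 130×168/458 = 47.686
  Non-fiction, Public: 130×165/458 = 46.834
  Reference, Student: 224×125/458 = 61.135
  Reference, Staff: 224×168/458 = 82.166
  Reference, Public: 224×165/458 = 80.699
Contributions (O − E)²/E:
  (28 − 28.384)²/28.384 = 0.0052
  (60 − 38.148)²/38.148 = 12.5173
  (16 − 37.467)²/37.467 = 12.2997
  (20 − 35.480)²/35.480 = 6.7540
  (53 − 47.686)²/47.686 = 0.5922
  (57 − 46.834)²/46.834 = 2.2067
  (77 − 61.135)²/61.135 = 4.1171
  (55 − 82.166)²/82.166 = 8.9817
  (92 − 80.699)²/80.699 = 1.5826
χ² = 0.0052 + 12.5173 + 12.2997 + 6.7540 + 0.5922 + 2.2067 + 4.1171 + 8.9817 + 1.5826 = 49.06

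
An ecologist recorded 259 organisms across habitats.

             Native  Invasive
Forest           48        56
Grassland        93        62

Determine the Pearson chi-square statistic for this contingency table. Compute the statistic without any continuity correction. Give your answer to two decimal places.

4.81

Row totals: 104, 155. Column totals: 141, 118. Grand total N = 259.
Expected counts (row total × column total / N):
  Forest, Native: 104×141/259 = 56.618
  Forest, Invasive: 104×118/259 = 47.382
  Grassland, Native: 155×141/259 = 84.382
  Grassland, Invasive: 155×118/259 = 70.618
Contributions (O − E)²/E:
  (48 − 56.618)²/56.618 = 1.3118
  (56 − 47.382)²/47.382 = 1.5675
  (93 − 84.382)²/84.382 = 0.8802
  (62 − 70.618)²/70.618 = 1.0517
χ² = 1.3118 + 1.5675 + 0.8802 + 1.0517 = 4.81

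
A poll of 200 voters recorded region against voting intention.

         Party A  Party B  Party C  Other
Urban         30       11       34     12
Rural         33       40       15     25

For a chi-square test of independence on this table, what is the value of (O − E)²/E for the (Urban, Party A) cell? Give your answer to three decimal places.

Row total (Urban) = 87; column total (Party A) = 63; N = 200.
Expected count E = 87 × 63 / 200 = 27.4050.
Contribution = (O − E)²/E = (30 − 27.4050)² / 27.4050 = 0.246.

0.246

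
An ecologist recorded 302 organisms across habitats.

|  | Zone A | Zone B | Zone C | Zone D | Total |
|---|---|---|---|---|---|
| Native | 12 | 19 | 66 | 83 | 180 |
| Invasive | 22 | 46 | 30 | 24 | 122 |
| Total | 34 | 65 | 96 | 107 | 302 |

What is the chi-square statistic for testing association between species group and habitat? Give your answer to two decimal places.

50.93

Grand total N = 302.
Expected counts (row total × column total / N):
  Native, Zone A: 180×34/302 = 20.265
  Native, Zone B: 180×65/302 = 38.742
  Native, Zone C: 180×96/302 = 57.219
  Native, Zone D: 180×107/302 = 63.775
  Invasive, Zone A: 122×34/302 = 13.735
  Invasive, Zone B: 122×65/302 = 26.258
  Invasive, Zone C: 122×96/302 = 38.781
  Invasive, Zone D: 122×107/302 = 43.225
Contributions (O − E)²/E:
  (12 − 20.265)²/20.265 = 3.3708
  (19 − 38.742)²/38.742 = 10.0601
  (66 − 57.219)²/57.219 = 1.3476
  (83 − 63.775)²/63.775 = 5.7954
  (22 − 13.735)²/13.735 = 4.9734
  (46 − 26.258)²/26.258 = 14.8430
  (30 − 38.781)²/38.781 = 1.9882
  (24 − 43.225)²/43.225 = 8.5506
χ² = 3.3708 + 10.0601 + 1.3476 + 5.7954 + 4.9734 + 14.8430 + 1.9882 + 8.5506 = 50.93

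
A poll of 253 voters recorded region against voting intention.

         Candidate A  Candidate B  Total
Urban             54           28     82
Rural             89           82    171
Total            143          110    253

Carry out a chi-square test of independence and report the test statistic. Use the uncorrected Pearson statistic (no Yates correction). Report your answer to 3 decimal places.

4.299

Grand total N = 253.
Expected counts (row total × column total / N):
  Urban, Candidate A: 82×143/253 = 46.3478
  Urban, Candidate B: 82×110/253 = 35.6522
  Rural, Candidate A: 171×143/253 = 96.6522
  Rural, Candidate B: 171×110/253 = 74.3478
Contributions (O − E)²/E:
  (54 − 46.3478)²/46.3478 = 1.2634
  (28 − 35.6522)²/35.6522 = 1.6424
  (89 − 96.6522)²/96.6522 = 0.6058
  (82 − 74.3478)²/74.3478 = 0.7876
χ² = 1.2634 + 1.6424 + 0.6058 + 0.7876 = 4.299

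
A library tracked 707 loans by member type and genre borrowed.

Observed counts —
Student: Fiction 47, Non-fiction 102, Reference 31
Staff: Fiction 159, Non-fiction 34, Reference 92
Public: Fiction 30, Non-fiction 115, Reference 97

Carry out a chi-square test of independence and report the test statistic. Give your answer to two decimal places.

172.35

Row totals: 180, 285, 242. Column totals: 236, 251, 220. Grand total N = 707.
Expected counts (row total × column total / N):
  Student, Fiction: 180×236/707 = 60.085
  Student, Non-fiction: 180×251/707 = 63.904
  Student, Reference: 180×220/707 = 56.011
  Staff, Fiction: 285×236/707 = 95.134
  Staff, Non-fiction: 285×251/707 = 101.181
  Staff, Reference: 285×220/707 = 88.685
  Public, Fiction: 242×236/707 = 80.781
  Public, Non-fiction: 242×251/707 = 85.915
  Public, Reference: 242×220/707 = 75.304
Contributions (O − E)²/E:
  (47 − 60.085)²/60.085 = 2.8496
  (102 − 63.904)²/63.904 = 22.7107
  (31 − 56.011)²/56.011 = 11.1683
  (159 − 95.134)²/95.134 = 42.8750
  (34 − 101.181)²/101.181 = 44.6061
  (92 − 88.685)²/88.685 = 0.1239
  (30 − 80.781)²/80.781 = 31.9222
  (115 − 85.915)²/85.915 = 9.8462
  (97 − 75.304)²/75.304 = 6.2509
χ² = 2.8496 + 22.7107 + 11.1683 + 42.8750 + 44.6061 + 0.1239 + 31.9222 + 9.8462 + 6.2509 = 172.35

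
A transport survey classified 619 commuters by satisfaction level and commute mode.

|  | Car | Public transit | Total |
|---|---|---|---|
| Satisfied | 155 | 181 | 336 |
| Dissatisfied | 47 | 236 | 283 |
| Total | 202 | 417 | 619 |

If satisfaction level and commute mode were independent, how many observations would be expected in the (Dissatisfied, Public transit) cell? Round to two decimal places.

190.65

Row total (Dissatisfied) = 283; column total (Public transit) = 417; grand total N = 619.
Expected count = (row total × column total) / N = 283 × 417 / 619 = 190.65.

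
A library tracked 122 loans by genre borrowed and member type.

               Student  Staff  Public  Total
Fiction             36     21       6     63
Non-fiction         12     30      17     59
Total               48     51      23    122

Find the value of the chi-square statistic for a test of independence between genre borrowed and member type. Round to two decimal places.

18.74

Grand total N = 122.
Expected counts (row total × column total / N):
  Fiction, Student: 63×48/122 = 24.787
  Fiction, Staff: 63×51/122 = 26.336
  Fiction, Public: 63×23/122 = 11.877
  Non-fiction, Student: 59×48/122 = 23.213
  Non-fiction, Staff: 59×51/122 = 24.664
  Non-fiction, Public: 59×23/122 = 11.123
Contributions (O − E)²/E:
  (36 − 24.787)²/24.787 = 5.0725
  (21 − 26.336)²/26.336 = 1.0811
  (6 − 11.877)²/11.877 = 2.9081
  (12 − 23.213)²/23.213 = 5.4164
  (30 − 24.664)²/24.664 = 1.1544
  (17 − 11.123)²/11.123 = 3.1052
χ² = 5.0725 + 1.0811 + 2.9081 + 5.4164 + 1.1544 + 3.1052 = 18.74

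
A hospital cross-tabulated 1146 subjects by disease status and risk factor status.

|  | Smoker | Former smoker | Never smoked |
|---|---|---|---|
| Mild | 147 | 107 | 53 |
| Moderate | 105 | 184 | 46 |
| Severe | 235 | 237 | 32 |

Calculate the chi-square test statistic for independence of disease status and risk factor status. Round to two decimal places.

Row totals: 307, 335, 504. Column totals: 487, 528, 131. Grand total N = 1146.
Expected counts (row total × column total / N):
  Mild, Smoker: 307×487/1146 = 130.462
  Mild, Former smoker: 307×528/1146 = 141.445
  Mild, Never smoked: 307×131/1146 = 35.093
  Moderate, Smoker: 335×487/1146 = 142.360
  Moderate, Former smoker: 335×528/1146 = 154.346
  Moderate, Never smoked: 335×131/1146 = 38.294
  Severe, Smoker: 504×487/1146 = 214.178
  Severe, Former smoker: 504×528/1146 = 232.209
  Severe, Never smoked: 504×131/1146 = 57.613
Contributions (O − E)²/E:
  (147 − 130.462)²/130.462 = 2.0964
  (107 − 141.445)²/141.445 = 8.3881
  (53 − 35.093)²/35.093 = 9.1375
  (105 − 142.360)²/142.360 = 9.8045
  (184 − 154.346)²/154.346 = 5.6973
  (46 − 38.294)²/38.294 = 1.5507
  (235 − 214.178)²/214.178 = 2.0243
  (237 − 232.209)²/232.209 = 0.0988
  (32 − 57.613)²/57.613 = 11.3868
χ² = 2.0964 + 8.3881 + 9.1375 + 9.8045 + 5.6973 + 1.5507 + 2.0243 + 0.0988 + 11.3868 = 50.18

50.18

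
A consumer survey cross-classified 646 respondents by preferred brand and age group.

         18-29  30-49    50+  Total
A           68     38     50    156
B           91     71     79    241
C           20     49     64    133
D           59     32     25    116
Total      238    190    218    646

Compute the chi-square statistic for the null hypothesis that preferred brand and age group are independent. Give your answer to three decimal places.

Grand total N = 646.
Expected counts (row total × column total / N):
  A, 18-29: 156×238/646 = 57.4737
  A, 30-49: 156×190/646 = 45.8824
  A, 50+: 156×218/646 = 52.6440
  B, 18-29: 241×238/646 = 88.7895
  B, 30-49: 241×190/646 = 70.8824
  B, 50+: 241×218/646 = 81.3282
  C, 18-29: 133×238/646 = 49.0000
  C, 30-49: 133×190/646 = 39.1176
  C, 50+: 133×218/646 = 44.8824
  D, 18-29: 116×238/646 = 42.7368
  D, 30-49: 116×190/646 = 34.1176
  D, 50+: 116×218/646 = 39.1455
Contributions (O − E)²/E:
  (68 − 57.4737)²/57.4737 = 1.9279
  (38 − 45.8824)²/45.8824 = 1.3542
  (50 − 52.6440)²/52.6440 = 0.1328
  (91 − 88.7895)²/88.7895 = 0.0550
  (71 − 70.8824)²/70.8824 = 0.0002
  (79 − 81.3282)²/81.3282 = 0.0666
  (20 − 49.0000)²/49.0000 = 17.1633
  (49 − 39.1176)²/39.1176 = 2.4966
  (64 − 44.8824)²/44.8824 = 8.1431
  (59 − 42.7368)²/42.7368 = 6.1889
  (32 − 34.1176)²/34.1176 = 0.1314
  (25 − 39.1455)²/39.1455 = 5.1116
χ² = 1.9279 + 1.3542 + 0.1328 + 0.0550 + 0.0002 + 0.0666 + 17.1633 + 2.4966 + 8.1431 + 6.1889 + 0.1314 + 5.1116 = 42.772

42.772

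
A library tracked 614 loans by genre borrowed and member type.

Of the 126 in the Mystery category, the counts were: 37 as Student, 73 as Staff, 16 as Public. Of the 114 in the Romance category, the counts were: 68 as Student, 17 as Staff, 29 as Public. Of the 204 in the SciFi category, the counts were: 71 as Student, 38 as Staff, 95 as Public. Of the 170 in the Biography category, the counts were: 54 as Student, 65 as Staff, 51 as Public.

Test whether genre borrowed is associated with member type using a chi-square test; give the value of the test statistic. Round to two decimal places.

Row totals: 126, 114, 204, 170. Column totals: 230, 193, 191. Grand total N = 614.
Expected counts (row total × column total / N):
  Mystery, Student: 126×230/614 = 47.199
  Mystery, Staff: 126×193/614 = 39.606
  Mystery, Public: 126×191/614 = 39.195
  Romance, Student: 114×230/614 = 42.704
  Romance, Staff: 114×193/614 = 35.834
  Romance, Public: 114×191/614 = 35.463
  SciFi, Student: 204×230/614 = 76.417
  SciFi, Staff: 204×193/614 = 64.124
  SciFi, Public: 204×191/614 = 63.459
  Biography, Student: 170×230/614 = 63.681
  Biography, Staff: 170×193/614 = 53.436
  Biography, Public: 170×191/614 = 52.883
Contributions (O − E)²/E:
  (37 − 47.199)²/47.199 = 2.2039
  (73 − 39.606)²/39.606 = 28.1563
  (16 − 39.195)²/39.195 = 13.7264
  (68 − 42.704)²/42.704 = 14.9843
  (17 − 35.834)²/35.834 = 9.8990
  (29 − 35.463)²/35.463 = 1.1779
  (71 − 76.417)²/76.417 = 0.3840
  (38 − 64.124)²/64.124 = 10.6429
  (95 − 63.459)²/63.459 = 15.6768
  (54 − 63.681)²/63.681 = 1.4717
  (65 − 53.436)²/53.436 = 2.5025
  (51 − 52.883)²/52.883 = 0.0670
χ² = 2.2039 + 28.1563 + 13.7264 + 14.9843 + 9.8990 + 1.1779 + 0.3840 + 10.6429 + 15.6768 + 1.4717 + 2.5025 + 0.0670 = 100.89

100.89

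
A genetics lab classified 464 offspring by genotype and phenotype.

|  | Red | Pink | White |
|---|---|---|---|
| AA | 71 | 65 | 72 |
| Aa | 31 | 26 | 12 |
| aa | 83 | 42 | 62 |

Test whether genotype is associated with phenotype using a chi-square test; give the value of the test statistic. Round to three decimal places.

Row totals: 208, 69, 187. Column totals: 185, 133, 146. Grand total N = 464.
Expected counts (row total × column total / N):
  AA, Red: 208×185/464 = 82.9310
  AA, Pink: 208×133/464 = 59.6207
  AA, White: 208×146/464 = 65.4483
  Aa, Red: 69×185/464 = 27.5108
  Aa, Pink: 69×133/464 = 19.7780
  Aa, White: 69×146/464 = 21.7112
  aa, Red: 187×185/464 = 74.5582
  aa, Pink: 187×133/464 = 53.6013
  aa, White: 187×146/464 = 58.8405
Contributions (O − E)²/E:
  (71 − 82.9310)²/82.9310 = 1.7165
  (65 − 59.6207)²/59.6207 = 0.4853
  (72 − 65.4483)²/65.4483 = 0.6559
  (31 − 27.5108)²/27.5108 = 0.4425
  (26 − 19.7780)²/19.7780 = 1.9574
  (12 − 21.7112)²/21.7112 = 4.3437
  (83 − 74.5582)²/74.5582 = 0.9558
  (42 − 53.6013)²/53.6013 = 2.5109
  (62 − 58.8405)²/58.8405 = 0.1697
χ² = 1.7165 + 0.4853 + 0.6559 + 0.4425 + 1.9574 + 4.3437 + 0.9558 + 2.5109 + 0.1697 = 13.238

13.238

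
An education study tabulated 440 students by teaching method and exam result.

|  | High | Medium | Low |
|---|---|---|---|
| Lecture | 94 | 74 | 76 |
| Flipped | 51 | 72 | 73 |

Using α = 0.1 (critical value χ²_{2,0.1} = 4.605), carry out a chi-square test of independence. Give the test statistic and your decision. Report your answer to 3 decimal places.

7.695; reject H₀

Row totals: 244, 196. Column totals: 145, 146, 149. Grand total N = 440.
Expected counts (row total × column total / N):
  Lecture, High: 244×145/440 = 80.4091
  Lecture, Medium: 244×146/440 = 80.9636
  Lecture, Low: 244×149/440 = 82.6273
  Flipped, High: 196×145/440 = 64.5909
  Flipped, Medium: 196×146/440 = 65.0364
  Flipped, Low: 196×149/440 = 66.3727
Contributions (O − E)²/E:
  (94 − 80.4091)²/80.4091 = 2.2972
  (74 − 80.9636)²/80.9636 = 0.5989
  (76 − 82.6273)²/82.6273 = 0.5316
  (51 − 64.5909)²/64.5909 = 2.8597
  (72 − 65.0364)²/65.0364 = 0.7456
  (73 − 66.3727)²/66.3727 = 0.6617
χ² = 2.2972 + 0.5989 + 0.5316 + 2.8597 + 0.7456 + 0.6617 = 7.695
df = (2−1)(3−1) = 2. Since 7.695 > 4.605, reject the null hypothesis of independence at α = 0.1.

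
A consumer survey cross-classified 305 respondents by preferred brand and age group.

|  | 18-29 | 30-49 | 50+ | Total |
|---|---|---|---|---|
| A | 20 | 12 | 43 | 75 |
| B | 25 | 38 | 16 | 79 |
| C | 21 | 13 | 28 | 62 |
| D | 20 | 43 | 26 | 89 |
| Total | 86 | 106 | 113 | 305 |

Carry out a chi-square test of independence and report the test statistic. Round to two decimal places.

Grand total N = 305.
Expected counts (row total × column total / N):
  A, 18-29: 75×86/305 = 21.1475
  A, 30-49: 75×106/305 = 26.0656
  A, 50+: 75×113/305 = 27.7869
  B, 18-29: 79×86/305 = 22.2754
  B, 30-49: 79×106/305 = 27.4557
  B, 50+: 79×113/305 = 29.2689
  C, 18-29: 62×86/305 = 17.4820
  C, 30-49: 62×106/305 = 21.5475
  C, 50+: 62×113/305 = 22.9705
  D, 18-29: 89×86/305 = 25.0951
  D, 30-49: 89×106/305 = 30.9311
  D, 50+: 89×113/305 = 32.9738
Contributions (O − E)²/E:
  (20 − 21.1475)²/21.1475 = 0.0623
  (12 − 26.0656)²/26.0656 = 7.5901
  (43 − 27.7869)²/27.7869 = 8.3290
  (25 − 22.2754)²/22.2754 = 0.3333
  (38 − 27.4557)²/27.4557 = 4.0495
  (16 − 29.2689)²/29.2689 = 6.0154
  (21 − 17.4820)²/17.4820 = 0.7079
  (13 − 21.5475)²/21.5475 = 3.3906
  (28 − 22.9705)²/22.9705 = 1.1012
  (20 − 25.0951)²/25.0951 = 1.0345
  (43 − 30.9311)²/30.9311 = 4.7091
  (26 − 32.9738)²/32.9738 = 1.4749
χ² = 0.0623 + 7.5901 + 8.3290 + 0.3333 + 4.0495 + 6.0154 + 0.7079 + 3.3906 + 1.1012 + 1.0345 + 4.7091 + 1.4749 = 38.80

38.80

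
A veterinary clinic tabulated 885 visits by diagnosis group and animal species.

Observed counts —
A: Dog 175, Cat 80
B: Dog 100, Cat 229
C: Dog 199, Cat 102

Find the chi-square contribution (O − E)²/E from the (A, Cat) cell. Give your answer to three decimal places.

12.467

Row total (A) = 255; column total (Cat) = 411; N = 885.
Expected count E = 255 × 411 / 885 = 118.4237.
Contribution = (O − E)²/E = (80 − 118.4237)² / 118.4237 = 12.467.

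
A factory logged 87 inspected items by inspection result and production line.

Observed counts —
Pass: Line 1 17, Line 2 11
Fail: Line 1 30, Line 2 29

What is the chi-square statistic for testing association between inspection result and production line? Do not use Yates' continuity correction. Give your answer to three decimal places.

0.744

Row totals: 28, 59. Column totals: 47, 40. Grand total N = 87.
Expected counts (row total × column total / N):
  Pass, Line 1: 28×47/87 = 15.1264
  Pass, Line 2: 28×40/87 = 12.8736
  Fail, Line 1: 59×47/87 = 31.8736
  Fail, Line 2: 59×40/87 = 27.1264
Contributions (O − E)²/E:
  (17 − 15.1264)²/15.1264 = 0.2321
  (11 − 12.8736)²/12.8736 = 0.2727
  (30 − 31.8736)²/31.8736 = 0.1101
  (29 − 27.1264)²/27.1264 = 0.1294
χ² = 0.2321 + 0.2727 + 0.1101 + 0.1294 = 0.744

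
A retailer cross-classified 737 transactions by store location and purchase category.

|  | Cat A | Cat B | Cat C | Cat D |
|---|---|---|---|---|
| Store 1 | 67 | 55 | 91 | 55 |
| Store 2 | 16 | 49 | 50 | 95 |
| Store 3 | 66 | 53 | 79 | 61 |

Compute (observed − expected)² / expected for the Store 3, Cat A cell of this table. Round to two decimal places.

3.55

Row total (Store 3) = 259; column total (Cat A) = 149; N = 737.
Expected count E = 259 × 149 / 737 = 52.362.
Contribution = (O − E)²/E = (66 − 52.362)² / 52.362 = 3.55.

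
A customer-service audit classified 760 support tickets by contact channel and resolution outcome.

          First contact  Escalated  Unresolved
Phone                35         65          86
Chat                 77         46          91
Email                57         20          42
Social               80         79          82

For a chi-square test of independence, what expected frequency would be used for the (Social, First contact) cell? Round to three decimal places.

Row total (Social) = 241; column total (First contact) = 249; grand total N = 760.
Expected count = (row total × column total) / N = 241 × 249 / 760 = 78.959.

78.959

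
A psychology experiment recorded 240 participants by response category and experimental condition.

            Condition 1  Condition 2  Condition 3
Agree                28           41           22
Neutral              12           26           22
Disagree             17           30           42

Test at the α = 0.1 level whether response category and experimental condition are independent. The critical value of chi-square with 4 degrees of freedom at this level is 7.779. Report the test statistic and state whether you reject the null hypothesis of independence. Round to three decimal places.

Row totals: 91, 60, 89. Column totals: 57, 97, 86. Grand total N = 240.
Expected counts (row total × column total / N):
  Agree, Condition 1: 91×57/240 = 21.6125
  Agree, Condition 2: 91×97/240 = 36.7792
  Agree, Condition 3: 91×86/240 = 32.6083
  Neutral, Condition 1: 60×57/240 = 14.2500
  Neutral, Condition 2: 60×97/240 = 24.2500
  Neutral, Condition 3: 60×86/240 = 21.5000
  Disagree, Condition 1: 89×57/240 = 21.1375
  Disagree, Condition 2: 89×97/240 = 35.9708
  Disagree, Condition 3: 89×86/240 = 31.8917
Contributions (O − E)²/E:
  (28 − 21.6125)²/21.6125 = 1.8878
  (41 − 36.7792)²/36.7792 = 0.4844
  (22 − 32.6083)²/32.6083 = 3.4511
  (12 − 14.2500)²/14.2500 = 0.3553
  (26 − 24.2500)²/24.2500 = 0.1263
  (22 − 21.5000)²/21.5000 = 0.0116
  (17 − 21.1375)²/21.1375 = 0.8099
  (30 − 35.9708)²/35.9708 = 0.9911
  (42 − 31.8917)²/31.8917 = 3.2039
χ² = 1.8878 + 0.4844 + 3.4511 + 0.3553 + 0.1263 + 0.0116 + 0.8099 + 0.9911 + 3.2039 = 11.321
df = (3−1)(3−1) = 4. Since 11.321 > 7.779, reject the null hypothesis of independence at α = 0.1.

11.321; reject H₀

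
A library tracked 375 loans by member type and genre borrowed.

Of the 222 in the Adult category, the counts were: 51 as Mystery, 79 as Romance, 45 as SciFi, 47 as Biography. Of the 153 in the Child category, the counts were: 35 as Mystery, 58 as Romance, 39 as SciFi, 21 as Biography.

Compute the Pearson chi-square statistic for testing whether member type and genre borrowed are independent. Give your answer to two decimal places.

4.01

Row totals: 222, 153. Column totals: 86, 137, 84, 68. Grand total N = 375.
Expected counts (row total × column total / N):
  Adult, Mystery: 222×86/375 = 50.912
  Adult, Romance: 222×137/375 = 81.104
  Adult, SciFi: 222×84/375 = 49.728
  Adult, Biography: 222×68/375 = 40.256
  Child, Mystery: 153×86/375 = 35.088
  Child, Romance: 153×137/375 = 55.896
  Child, SciFi: 153×84/375 = 34.272
  Child, Biography: 153×68/375 = 27.744
Contributions (O − E)²/E:
  (51 − 50.912)²/50.912 = 0.0002
  (79 − 81.104)²/81.104 = 0.0546
  (45 − 49.728)²/49.728 = 0.4495
  (47 − 40.256)²/40.256 = 1.1298
  (35 − 35.088)²/35.088 = 0.0002
  (58 − 55.896)²/55.896 = 0.0792
  (39 − 34.272)²/34.272 = 0.6523
  (21 − 27.744)²/27.744 = 1.6393
χ² = 0.0002 + 0.0546 + 0.4495 + 1.1298 + 0.0002 + 0.0792 + 0.6523 + 1.6393 = 4.01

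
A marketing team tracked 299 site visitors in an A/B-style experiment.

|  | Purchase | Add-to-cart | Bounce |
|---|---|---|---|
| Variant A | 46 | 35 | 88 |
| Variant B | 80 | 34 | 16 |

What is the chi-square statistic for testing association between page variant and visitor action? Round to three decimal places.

54.882

Row totals: 169, 130. Column totals: 126, 69, 104. Grand total N = 299.
Expected counts (row total × column total / N):
  Variant A, Purchase: 169×126/299 = 71.2174
  Variant A, Add-to-cart: 169×69/299 = 39.0000
  Variant A, Bounce: 169×104/299 = 58.7826
  Variant B, Purchase: 130×126/299 = 54.7826
  Variant B, Add-to-cart: 130×69/299 = 30.0000
  Variant B, Bounce: 130×104/299 = 45.2174
Contributions (O − E)²/E:
  (46 − 71.2174)²/71.2174 = 8.9292
  (35 − 39.0000)²/39.0000 = 0.4103
  (88 − 58.7826)²/58.7826 = 14.5223
  (80 − 54.7826)²/54.7826 = 11.6080
  (34 − 30.0000)²/30.0000 = 0.5333
  (16 − 45.2174)²/45.2174 = 18.8789
χ² = 8.9292 + 0.4103 + 14.5223 + 11.6080 + 0.5333 + 18.8789 = 54.882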